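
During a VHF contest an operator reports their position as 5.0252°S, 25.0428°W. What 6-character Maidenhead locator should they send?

HI74lx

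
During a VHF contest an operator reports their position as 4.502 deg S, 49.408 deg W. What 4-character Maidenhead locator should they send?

Shift to the Maidenhead origin (180°W, 90°S): lon 130.59, lat 85.50.
Field: lon ⌊130.59/20⌋ = 6 → G; lat ⌊85.50/10⌋ = 8 → I.
Square: lon ⌊10.59/2⌋ = 5; lat ⌊5.50/1⌋ = 5.

GI55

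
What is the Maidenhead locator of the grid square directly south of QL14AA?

Latitude subsquare a = 0; −1 → -1, wraps to 23 = x, carry into square.
Latitude square 4; −1 → 3.
The longitude characters are unchanged.

QL13ax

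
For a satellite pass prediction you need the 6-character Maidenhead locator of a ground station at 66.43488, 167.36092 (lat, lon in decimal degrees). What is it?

Offset from 180°W / 90°S: lon 347.3609°, lat 156.4349°.
Field (20°×10°, letters A–R): lon ⌊347.3609/20⌋ = 17 → R; lat ⌊156.4349/10⌋ = 15 → P.
Square (2°×1°, digits 0–9): lon ⌊7.3609/2⌋ = 3; lat ⌊6.4349/1⌋ = 6.
Subsquare (5′×2.5′, letters a–x): lon ⌊1.3609/0.0833333⌋ = 16 → q; lat ⌊0.4349/0.0416667⌋ = 10 → k.

RP36qk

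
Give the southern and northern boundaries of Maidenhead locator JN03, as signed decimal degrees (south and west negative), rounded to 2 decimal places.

43.00, 44.00

Field J=9, N=13: +9·20° lon, +13·10° lat → SW at lon 0°, lat 40°.
Square 0, 3: +0·2° lon, +3·1° lat → SW at lon 0°, lat 43°.
Cell spans 2° lon × 1° lat.
south 43.00, north 44.00.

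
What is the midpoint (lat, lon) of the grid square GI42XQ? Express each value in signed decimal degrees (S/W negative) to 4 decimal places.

-7.3125, -50.0417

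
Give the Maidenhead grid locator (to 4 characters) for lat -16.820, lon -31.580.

HH43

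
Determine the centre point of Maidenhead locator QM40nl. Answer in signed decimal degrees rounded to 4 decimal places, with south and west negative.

30.4792, 149.1250

Field Q=16, M=12: +16·20° lon, +12·10° lat → SW at lon 140°, lat 30°.
Square 4, 0: +4·2° lon, +0·1° lat → SW at lon 148°, lat 30°.
Subsquare n=13, l=11: +13·0.0833333° lon, +11·0.0416667° lat → SW at lon 149.083°, lat 30.4583°.
Cell spans 0.0833333° lon × 0.0416667° lat. Centre is SW corner plus half of each.
latitude 30.4792, longitude 149.1250.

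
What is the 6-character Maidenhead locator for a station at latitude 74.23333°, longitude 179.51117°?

RQ94sf

Offset from 180°W / 90°S: lon 359.5112°, lat 164.2333°.
Field: 359.5112/20 → 17 → R, 164.2333/10 → 16 → Q; chars RQ.
Square: 19.5112/2 → 9, 4.2333/1 → 4; chars 94.
Subsquare: 1.5112/0.0833333 → 18 → s, 0.2333/0.0416667 → 5 → f; chars sf.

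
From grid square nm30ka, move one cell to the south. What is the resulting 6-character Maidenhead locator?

Latitude subsquare a = 0; −1 → -1, wraps to 23 = x, carry into square.
Latitude square 0; −1 → -1, wraps to 9, carry into field.
Latitude field M = 12; −1 → 11 = L.
The longitude characters are unchanged.

NL39kx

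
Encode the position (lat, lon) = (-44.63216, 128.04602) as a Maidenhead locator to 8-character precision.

PE45ai58

Add 180° to longitude and 90° to latitude: 308.04602, 45.36784.
Field: lon ⌊308.04602/20⌋ = 15 → P; lat ⌊45.36784/10⌋ = 4 → E.
Square: lon ⌊8.04602/2⌋ = 4; lat ⌊5.36784/1⌋ = 5.
Subsquare: lon ⌊0.04602/0.0833333⌋ = 0 → a; lat ⌊0.36784/0.0416667⌋ = 8 → i.
Extended square: lon ⌊0.04602/0.00833333⌋ = 5; lat ⌊0.03451/0.00416667⌋ = 8.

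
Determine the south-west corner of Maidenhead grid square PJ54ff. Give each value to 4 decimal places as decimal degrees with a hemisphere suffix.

4.2083° N, 130.4167° E

Field P=15, J=9: +15·20° lon, +9·10° lat → SW at lon 120°, lat 0°.
Square 5, 4: +5·2° lon, +4·1° lat → SW at lon 130°, lat 4°.
Subsquare f=5, f=5: +5·0.0833333° lon, +5·0.0416667° lat → SW at lon 130.417°, lat 4.20833°.
latitude 4.2083° N, longitude 130.4167° E.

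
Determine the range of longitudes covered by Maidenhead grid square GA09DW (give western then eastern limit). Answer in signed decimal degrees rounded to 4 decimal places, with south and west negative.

-59.7500, -59.6667

Field G=6, A=0: +6·20° lon, +0·10° lat → SW at lon -60°, lat -90°.
Square 0, 9: +0·2° lon, +9·1° lat → SW at lon -60°, lat -81°.
Subsquare d=3, w=22: +3·0.0833333° lon, +22·0.0416667° lat → SW at lon -59.75°, lat -80.0833°.
Cell spans 0.0833333° lon × 0.0416667° lat.
west -59.7500, east -59.6667.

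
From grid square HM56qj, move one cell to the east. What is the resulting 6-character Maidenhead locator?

HM56rj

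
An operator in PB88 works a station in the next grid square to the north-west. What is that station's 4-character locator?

Longitude square 8; −1 → 7.
Latitude square 8; +1 → 9.

PB79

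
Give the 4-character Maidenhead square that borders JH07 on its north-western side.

Longitude square 0; −1 → -1, wraps to 9, carry into field.
Longitude field J = 9; −1 → 8 = I.
Latitude square 7; +1 → 8.

IH98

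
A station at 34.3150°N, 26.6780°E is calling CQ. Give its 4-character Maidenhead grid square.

KM34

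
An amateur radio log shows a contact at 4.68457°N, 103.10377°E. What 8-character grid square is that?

OJ14nq24

Shift to the Maidenhead origin (180°W, 90°S): lon 283.10377, lat 94.68457.
Field: lon ⌊283.10377/20⌋ = 14 → O; lat ⌊94.68457/10⌋ = 9 → J.
Square: lon ⌊3.10377/2⌋ = 1; lat ⌊4.68457/1⌋ = 4.
Subsquare: lon ⌊1.10377/0.0833333⌋ = 13 → n; lat ⌊0.68457/0.0416667⌋ = 16 → q.
Extended square: lon ⌊0.02044/0.00833333⌋ = 2; lat ⌊0.01790/0.00416667⌋ = 4.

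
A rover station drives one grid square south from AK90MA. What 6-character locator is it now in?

AJ99mx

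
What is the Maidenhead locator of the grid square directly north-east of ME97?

Longitude square 9; +1 → 10, wraps to 0, carry into field.
Longitude field M = 12; +1 → 13 = N.
Latitude square 7; +1 → 8.

NE08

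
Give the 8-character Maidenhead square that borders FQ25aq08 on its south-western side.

FQ15xq97

Longitude extended square 0; −1 → -1, wraps to 9, carry into subsquare.
Longitude subsquare a = 0; −1 → -1, wraps to 23 = x, carry into square.
Longitude square 2; −1 → 1.
Latitude extended square 8; −1 → 7.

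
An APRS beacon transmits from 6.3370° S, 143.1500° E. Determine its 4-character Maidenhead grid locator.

QI13

Offset from 180°W / 90°S: lon 323.15°, lat 83.66°.
Field (20°×10°, letters A–R): lon ⌊323.15/20⌋ = 16 → Q; lat ⌊83.66/10⌋ = 8 → I.
Square (2°×1°, digits 0–9): lon ⌊3.15/2⌋ = 1; lat ⌊3.66/1⌋ = 3.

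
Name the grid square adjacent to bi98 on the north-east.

Longitude square 9; +1 → 10, wraps to 0, carry into field.
Longitude field B = 1; +1 → 2 = C.
Latitude square 8; +1 → 9.

CI09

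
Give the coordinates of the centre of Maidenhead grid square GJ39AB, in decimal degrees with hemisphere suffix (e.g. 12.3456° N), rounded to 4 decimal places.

9.0625° N, 53.9583° W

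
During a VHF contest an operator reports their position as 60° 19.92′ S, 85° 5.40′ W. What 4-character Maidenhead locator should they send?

EC79

Shift to the Maidenhead origin (180°W, 90°S): lon 94.91, lat 29.67.
Field: 94.91/20 → 4 → E, 29.67/10 → 2 → C; chars EC.
Square: 14.91/2 → 7, 9.67/1 → 9; chars 79.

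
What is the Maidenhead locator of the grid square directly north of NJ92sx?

Latitude subsquare x = 23; +1 → 24, wraps to 0 = a, carry into square.
Latitude square 2; +1 → 3.
The longitude characters are unchanged.

NJ93sa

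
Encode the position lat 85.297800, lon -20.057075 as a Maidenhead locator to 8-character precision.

HR95xh31

Add 180° to longitude and 90° to latitude: 159.94293, 175.29780.
Field: lon ⌊159.94293/20⌋ = 7 → H; lat ⌊175.29780/10⌋ = 17 → R.
Square: lon ⌊19.94293/2⌋ = 9; lat ⌊5.29780/1⌋ = 5.
Subsquare: lon ⌊1.94293/0.0833333⌋ = 23 → x; lat ⌊0.29780/0.0416667⌋ = 7 → h.
Extended square: lon ⌊0.02626/0.00833333⌋ = 3; lat ⌊0.00613/0.00416667⌋ = 1.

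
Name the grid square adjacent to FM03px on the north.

FM04pa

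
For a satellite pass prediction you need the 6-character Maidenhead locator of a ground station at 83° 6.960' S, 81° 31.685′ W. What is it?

Shift to the Maidenhead origin (180°W, 90°S): lon 98.4719, lat 6.8840.
Field: lon ⌊98.4719/20⌋ = 4 → E; lat ⌊6.8840/10⌋ = 0 → A.
Square: lon ⌊18.4719/2⌋ = 9; lat ⌊6.8840/1⌋ = 6.
Subsquare: lon ⌊0.4719/0.0833333⌋ = 5 → f; lat ⌊0.8840/0.0416667⌋ = 21 → v.

EA96fv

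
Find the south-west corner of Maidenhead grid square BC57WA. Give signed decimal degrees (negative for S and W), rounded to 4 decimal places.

-63.0000, -148.1667

Field B=1, C=2: +1·20° lon, +2·10° lat → SW at lon -160°, lat -70°.
Square 5, 7: +5·2° lon, +7·1° lat → SW at lon -150°, lat -63°.
Subsquare w=22, a=0: +22·0.0833333° lon, +0·0.0416667° lat → SW at lon -148.167°, lat -63°.
latitude -63.0000, longitude -148.1667.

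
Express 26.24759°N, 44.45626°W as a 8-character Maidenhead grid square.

GL76sf59

Offset from 180°W / 90°S: lon 135.54374°, lat 116.24759°.
Field: 135.54374/20 → 6 → G, 116.24759/10 → 11 → L; chars GL.
Square: 15.54374/2 → 7, 6.24759/1 → 6; chars 76.
Subsquare: 1.54374/0.0833333 → 18 → s, 0.24759/0.0416667 → 5 → f; chars sf.
Extended square: 0.04374/0.00833333 → 5, 0.03926/0.00416667 → 9; chars 59.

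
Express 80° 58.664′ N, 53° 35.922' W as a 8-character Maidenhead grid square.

GR30ex84

Shift to the Maidenhead origin (180°W, 90°S): lon 126.40130, lat 170.97773.
Field (20°×10°, letters A–R): lon ⌊126.40130/20⌋ = 6 → G; lat ⌊170.97773/10⌋ = 17 → R.
Square (2°×1°, digits 0–9): lon ⌊6.40130/2⌋ = 3; lat ⌊0.97773/1⌋ = 0.
Subsquare (5′×2.5′, letters a–x): lon ⌊0.40130/0.0833333⌋ = 4 → e; lat ⌊0.97773/0.0416667⌋ = 23 → x.
Extended square (30″×15″, digits 0–9): lon ⌊0.06797/0.00833333⌋ = 8; lat ⌊0.01940/0.00416667⌋ = 4.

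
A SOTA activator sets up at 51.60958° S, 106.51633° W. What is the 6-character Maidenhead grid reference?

Offset from 180°W / 90°S: lon 73.4837°, lat 38.3904°.
Field: 73.4837/20 → 3 → D, 38.3904/10 → 3 → D; chars DD.
Square: 13.4837/2 → 6, 8.3904/1 → 8; chars 68.
Subsquare: 1.4837/0.0833333 → 17 → r, 0.3904/0.0416667 → 9 → j; chars rj.

DD68rj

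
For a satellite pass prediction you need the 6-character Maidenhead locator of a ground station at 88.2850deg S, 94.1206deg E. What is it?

NA71br

Shift to the Maidenhead origin (180°W, 90°S): lon 274.1206, lat 1.7150.
Field: lon ⌊274.1206/20⌋ = 13 → N; lat ⌊1.7150/10⌋ = 0 → A.
Square: lon ⌊14.1206/2⌋ = 7; lat ⌊1.7150/1⌋ = 1.
Subsquare: lon ⌊0.1206/0.0833333⌋ = 1 → b; lat ⌊0.7150/0.0416667⌋ = 17 → r.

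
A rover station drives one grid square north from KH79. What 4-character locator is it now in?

KI70

Latitude square 9; +1 → 10, wraps to 0, carry into field.
Latitude field H = 7; +1 → 8 = I.
The longitude characters are unchanged.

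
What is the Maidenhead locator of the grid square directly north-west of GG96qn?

GG96po

Longitude subsquare q = 16; −1 → 15 = p.
Latitude subsquare n = 13; +1 → 14 = o.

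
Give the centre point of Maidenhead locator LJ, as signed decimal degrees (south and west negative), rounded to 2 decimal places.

Field L=11, J=9: +11·20° lon, +9·10° lat → SW at lon 40°, lat 0°.
Cell spans 20° lon × 10° lat. Centre is SW corner plus half of each.
latitude 5.00, longitude 50.00.

5.00, 50.00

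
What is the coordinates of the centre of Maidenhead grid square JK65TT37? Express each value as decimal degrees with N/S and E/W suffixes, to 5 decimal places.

Field J=9, K=10: +9·20° lon, +10·10° lat → SW at lon 0°, lat 10°.
Square 6, 5: +6·2° lon, +5·1° lat → SW at lon 12°, lat 15°.
Subsquare t=19, t=19: +19·0.0833333° lon, +19·0.0416667° lat → SW at lon 13.5833°, lat 15.7917°.
Extended square 3, 7: +3·0.00833333° lon, +7·0.00416667° lat → SW at lon 13.6083°, lat 15.8208°.
Cell spans 0.00833333° lon × 0.00416667° lat. Centre is SW corner plus half of each.
latitude 15.82292° N, longitude 13.61250° E.

15.82292° N, 13.61250° E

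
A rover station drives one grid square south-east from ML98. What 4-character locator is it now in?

Longitude square 9; +1 → 10, wraps to 0, carry into field.
Longitude field M = 12; +1 → 13 = N.
Latitude square 8; −1 → 7.

NL07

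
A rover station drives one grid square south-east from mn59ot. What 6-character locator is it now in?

MN59ps

Longitude subsquare o = 14; +1 → 15 = p.
Latitude subsquare t = 19; −1 → 18 = s.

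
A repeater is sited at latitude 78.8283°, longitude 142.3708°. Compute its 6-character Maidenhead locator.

Offset from 180°W / 90°S: lon 322.3708°, lat 168.8283°.
Field (20°×10°, letters A–R): lon ⌊322.3708/20⌋ = 16 → Q; lat ⌊168.8283/10⌋ = 16 → Q.
Square (2°×1°, digits 0–9): lon ⌊2.3708/2⌋ = 1; lat ⌊8.8283/1⌋ = 8.
Subsquare (5′×2.5′, letters a–x): lon ⌊0.3708/0.0833333⌋ = 4 → e; lat ⌊0.8283/0.0416667⌋ = 19 → t.

QQ18et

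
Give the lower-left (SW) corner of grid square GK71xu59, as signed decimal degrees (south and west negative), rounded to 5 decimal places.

Field G=6, K=10: +6·20° lon, +10·10° lat → SW at lon -60°, lat 10°.
Square 7, 1: +7·2° lon, +1·1° lat → SW at lon -46°, lat 11°.
Subsquare x=23, u=20: +23·0.0833333° lon, +20·0.0416667° lat → SW at lon -44.0833°, lat 11.8333°.
Extended square 5, 9: +5·0.00833333° lon, +9·0.00416667° lat → SW at lon -44.0417°, lat 11.8708°.
latitude 11.87083, longitude -44.04167.

11.87083, -44.04167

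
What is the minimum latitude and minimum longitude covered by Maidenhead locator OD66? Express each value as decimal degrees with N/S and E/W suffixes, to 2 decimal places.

54.00° S, 112.00° E

Field O=14, D=3: +14·20° lon, +3·10° lat → SW at lon 100°, lat -60°.
Square 6, 6: +6·2° lon, +6·1° lat → SW at lon 112°, lat -54°.
latitude 54.00° S, longitude 112.00° E.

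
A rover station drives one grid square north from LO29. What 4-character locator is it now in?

Latitude square 9; +1 → 10, wraps to 0, carry into field.
Latitude field O = 14; +1 → 15 = P.
The longitude characters are unchanged.

LP20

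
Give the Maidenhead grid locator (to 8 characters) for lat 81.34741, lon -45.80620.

GR71ci33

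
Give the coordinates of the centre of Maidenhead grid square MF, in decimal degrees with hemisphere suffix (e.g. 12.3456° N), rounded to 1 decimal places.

35.0° S, 70.0° E

Field M=12, F=5: +12·20° lon, +5·10° lat → SW at lon 60°, lat -40°.
Cell spans 20° lon × 10° lat. Centre is SW corner plus half of each.
latitude 35.0° S, longitude 70.0° E.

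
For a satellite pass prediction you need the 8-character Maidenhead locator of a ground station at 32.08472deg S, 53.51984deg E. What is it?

LF67sv29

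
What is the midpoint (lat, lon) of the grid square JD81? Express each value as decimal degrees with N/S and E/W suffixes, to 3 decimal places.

Field J=9, D=3: +9·20° lon, +3·10° lat → SW at lon 0°, lat -60°.
Square 8, 1: +8·2° lon, +1·1° lat → SW at lon 16°, lat -59°.
Cell spans 2° lon × 1° lat. Centre is SW corner plus half of each.
latitude 58.500° S, longitude 17.000° E.

58.500° S, 17.000° E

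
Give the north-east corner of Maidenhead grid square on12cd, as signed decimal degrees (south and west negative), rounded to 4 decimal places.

Field O=14, N=13: +14·20° lon, +13·10° lat → SW at lon 100°, lat 40°.
Square 1, 2: +1·2° lon, +2·1° lat → SW at lon 102°, lat 42°.
Subsquare c=2, d=3: +2·0.0833333° lon, +3·0.0416667° lat → SW at lon 102.167°, lat 42.125°.
Cell spans 0.0833333° lon × 0.0416667° lat. NE corner is SW corner plus one full cell.
latitude 42.1667, longitude 102.2500.

42.1667, 102.2500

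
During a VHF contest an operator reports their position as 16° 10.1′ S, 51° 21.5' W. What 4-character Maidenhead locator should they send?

Add 180° to longitude and 90° to latitude: 128.64, 73.83.
Field (20°×10°, letters A–R): 128.64/20 → 6 → G, 73.83/10 → 7 → H; chars GH.
Square (2°×1°, digits 0–9): 8.64/2 → 4, 3.83/1 → 3; chars 43.

GH43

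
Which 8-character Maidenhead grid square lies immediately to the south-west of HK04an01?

GK94xn90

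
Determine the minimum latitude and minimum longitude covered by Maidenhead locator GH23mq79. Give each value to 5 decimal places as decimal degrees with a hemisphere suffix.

16.29583° S, 54.94167° W

Field G=6, H=7: +6·20° lon, +7·10° lat → SW at lon -60°, lat -20°.
Square 2, 3: +2·2° lon, +3·1° lat → SW at lon -56°, lat -17°.
Subsquare m=12, q=16: +12·0.0833333° lon, +16·0.0416667° lat → SW at lon -55°, lat -16.3333°.
Extended square 7, 9: +7·0.00833333° lon, +9·0.00416667° lat → SW at lon -54.9417°, lat -16.2958°.
latitude 16.29583° S, longitude 54.94167° W.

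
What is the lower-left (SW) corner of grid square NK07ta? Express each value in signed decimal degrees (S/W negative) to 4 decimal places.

17.0000, 81.5833

Field N=13, K=10: +13·20° lon, +10·10° lat → SW at lon 80°, lat 10°.
Square 0, 7: +0·2° lon, +7·1° lat → SW at lon 80°, lat 17°.
Subsquare t=19, a=0: +19·0.0833333° lon, +0·0.0416667° lat → SW at lon 81.5833°, lat 17°.
latitude 17.0000, longitude 81.5833.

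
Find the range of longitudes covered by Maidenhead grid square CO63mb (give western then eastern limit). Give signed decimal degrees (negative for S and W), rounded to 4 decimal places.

-127.0000, -126.9167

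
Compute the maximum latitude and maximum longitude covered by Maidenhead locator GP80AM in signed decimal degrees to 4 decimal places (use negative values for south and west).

Field G=6, P=15: +6·20° lon, +15·10° lat → SW at lon -60°, lat 60°.
Square 8, 0: +8·2° lon, +0·1° lat → SW at lon -44°, lat 60°.
Subsquare a=0, m=12: +0·0.0833333° lon, +12·0.0416667° lat → SW at lon -44°, lat 60.5°.
Cell spans 0.0833333° lon × 0.0416667° lat. NE corner is SW corner plus one full cell.
latitude 60.5417, longitude -43.9167.

60.5417, -43.9167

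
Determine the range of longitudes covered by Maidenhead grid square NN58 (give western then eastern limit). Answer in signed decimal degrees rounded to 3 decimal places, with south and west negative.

90.000, 92.000

Field N=13, N=13: +13·20° lon, +13·10° lat → SW at lon 80°, lat 40°.
Square 5, 8: +5·2° lon, +8·1° lat → SW at lon 90°, lat 48°.
Cell spans 2° lon × 1° lat.
west 90.000, east 92.000.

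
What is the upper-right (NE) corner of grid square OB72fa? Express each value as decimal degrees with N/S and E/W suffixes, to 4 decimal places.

77.9583° S, 114.5000° E

Field O=14, B=1: +14·20° lon, +1·10° lat → SW at lon 100°, lat -80°.
Square 7, 2: +7·2° lon, +2·1° lat → SW at lon 114°, lat -78°.
Subsquare f=5, a=0: +5·0.0833333° lon, +0·0.0416667° lat → SW at lon 114.417°, lat -78°.
Cell spans 0.0833333° lon × 0.0416667° lat. NE corner is SW corner plus one full cell.
latitude 77.9583° S, longitude 114.5000° E.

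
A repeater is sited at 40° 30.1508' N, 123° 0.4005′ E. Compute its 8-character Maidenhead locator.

Offset from 180°W / 90°S: lon 303.00667°, lat 130.50251°.
Field: lon ⌊303.00667/20⌋ = 15 → P; lat ⌊130.50251/10⌋ = 13 → N.
Square: lon ⌊3.00667/2⌋ = 1; lat ⌊0.50251/1⌋ = 0.
Subsquare: lon ⌊1.00667/0.0833333⌋ = 12 → m; lat ⌊0.50251/0.0416667⌋ = 12 → m.
Extended square: lon ⌊0.00667/0.00833333⌋ = 0; lat ⌊0.00251/0.00416667⌋ = 0.

PN10mm00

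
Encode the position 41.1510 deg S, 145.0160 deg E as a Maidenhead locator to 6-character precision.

Add 180° to longitude and 90° to latitude: 325.0160, 48.8490.
Field: 325.0160/20 → 16 → Q, 48.8490/10 → 4 → E; chars QE.
Square: 5.0160/2 → 2, 8.8490/1 → 8; chars 28.
Subsquare: 1.0160/0.0833333 → 12 → m, 0.8490/0.0416667 → 20 → u; chars mu.

QE28mu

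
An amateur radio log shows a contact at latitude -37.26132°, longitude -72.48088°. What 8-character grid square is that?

Add 180° to longitude and 90° to latitude: 107.51912, 52.73868.
Field: 107.51912/20 → 5 → F, 52.73868/10 → 5 → F; chars FF.
Square: 7.51912/2 → 3, 2.73868/1 → 2; chars 32.
Subsquare: 1.51912/0.0833333 → 18 → s, 0.73868/0.0416667 → 17 → r; chars sr.
Extended square: 0.01912/0.00833333 → 2, 0.03035/0.00416667 → 7; chars 27.

FF32sr27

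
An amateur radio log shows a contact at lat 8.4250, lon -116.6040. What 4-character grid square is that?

Offset from 180°W / 90°S: lon 63.40°, lat 98.42°.
Field: lon ⌊63.40/20⌋ = 3 → D; lat ⌊98.42/10⌋ = 9 → J.
Square: lon ⌊3.40/2⌋ = 1; lat ⌊8.42/1⌋ = 8.

DJ18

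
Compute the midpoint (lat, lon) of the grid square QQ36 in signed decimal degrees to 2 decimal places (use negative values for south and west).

76.50, 147.00

Field Q=16, Q=16: +16·20° lon, +16·10° lat → SW at lon 140°, lat 70°.
Square 3, 6: +3·2° lon, +6·1° lat → SW at lon 146°, lat 76°.
Cell spans 2° lon × 1° lat. Centre is SW corner plus half of each.
latitude 76.50, longitude 147.00.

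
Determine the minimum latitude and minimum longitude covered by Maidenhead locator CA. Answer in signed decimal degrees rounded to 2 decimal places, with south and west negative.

-90.00, -140.00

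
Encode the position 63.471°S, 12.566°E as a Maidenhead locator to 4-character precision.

JC66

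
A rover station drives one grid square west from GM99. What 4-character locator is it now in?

GM89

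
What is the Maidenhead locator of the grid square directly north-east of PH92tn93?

Longitude extended square 9; +1 → 10, wraps to 0, carry into subsquare.
Longitude subsquare t = 19; +1 → 20 = u.
Latitude extended square 3; +1 → 4.

PH92un04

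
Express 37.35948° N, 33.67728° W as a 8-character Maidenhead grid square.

HM37di86

Offset from 180°W / 90°S: lon 146.32272°, lat 127.35948°.
Field: 146.32272/20 → 7 → H, 127.35948/10 → 12 → M; chars HM.
Square: 6.32272/2 → 3, 7.35948/1 → 7; chars 37.
Subsquare: 0.32272/0.0833333 → 3 → d, 0.35948/0.0416667 → 8 → i; chars di.
Extended square: 0.07272/0.00833333 → 8, 0.02615/0.00416667 → 6; chars 86.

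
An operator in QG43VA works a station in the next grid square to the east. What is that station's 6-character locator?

QG43wa

Longitude subsquare v = 21; +1 → 22 = w.
The latitude characters are unchanged.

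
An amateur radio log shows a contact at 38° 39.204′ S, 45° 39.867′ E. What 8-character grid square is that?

LF21ti93

Offset from 180°W / 90°S: lon 225.66445°, lat 51.34660°.
Field (20°×10°, letters A–R): 225.66445/20 → 11 → L, 51.34660/10 → 5 → F; chars LF.
Square (2°×1°, digits 0–9): 5.66445/2 → 2, 1.34660/1 → 1; chars 21.
Subsquare (5′×2.5′, letters a–x): 1.66445/0.0833333 → 19 → t, 0.34660/0.0416667 → 8 → i; chars ti.
Extended square (30″×15″, digits 0–9): 0.08112/0.00833333 → 9, 0.01327/0.00416667 → 3; chars 93.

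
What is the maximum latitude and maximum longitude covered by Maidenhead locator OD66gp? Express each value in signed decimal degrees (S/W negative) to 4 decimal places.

-53.3333, 112.5833

Field O=14, D=3: +14·20° lon, +3·10° lat → SW at lon 100°, lat -60°.
Square 6, 6: +6·2° lon, +6·1° lat → SW at lon 112°, lat -54°.
Subsquare g=6, p=15: +6·0.0833333° lon, +15·0.0416667° lat → SW at lon 112.5°, lat -53.375°.
Cell spans 0.0833333° lon × 0.0416667° lat. NE corner is SW corner plus one full cell.
latitude -53.3333, longitude 112.5833.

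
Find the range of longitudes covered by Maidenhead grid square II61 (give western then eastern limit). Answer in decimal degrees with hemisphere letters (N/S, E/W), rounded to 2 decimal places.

Field I=8, I=8: +8·20° lon, +8·10° lat → SW at lon -20°, lat -10°.
Square 6, 1: +6·2° lon, +1·1° lat → SW at lon -8°, lat -9°.
Cell spans 2° lon × 1° lat.
west 8.00° W, east 6.00° W.

8.00° W, 6.00° W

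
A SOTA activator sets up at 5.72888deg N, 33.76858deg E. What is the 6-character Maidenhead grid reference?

KJ65vr

Add 180° to longitude and 90° to latitude: 213.7686, 95.7289.
Field: lon ⌊213.7686/20⌋ = 10 → K; lat ⌊95.7289/10⌋ = 9 → J.
Square: lon ⌊13.7686/2⌋ = 6; lat ⌊5.7289/1⌋ = 5.
Subsquare: lon ⌊1.7686/0.0833333⌋ = 21 → v; lat ⌊0.7289/0.0416667⌋ = 17 → r.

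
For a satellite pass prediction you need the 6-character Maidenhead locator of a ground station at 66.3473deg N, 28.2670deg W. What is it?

Shift to the Maidenhead origin (180°W, 90°S): lon 151.7330, lat 156.3473.
Field: lon ⌊151.7330/20⌋ = 7 → H; lat ⌊156.3473/10⌋ = 15 → P.
Square: lon ⌊11.7330/2⌋ = 5; lat ⌊6.3473/1⌋ = 6.
Subsquare: lon ⌊1.7330/0.0833333⌋ = 20 → u; lat ⌊0.3473/0.0416667⌋ = 8 → i.

HP56ui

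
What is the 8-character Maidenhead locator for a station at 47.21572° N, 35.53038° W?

Add 180° to longitude and 90° to latitude: 144.46962, 137.21572.
Field: lon ⌊144.46962/20⌋ = 7 → H; lat ⌊137.21572/10⌋ = 13 → N.
Square: lon ⌊4.46962/2⌋ = 2; lat ⌊7.21572/1⌋ = 7.
Subsquare: lon ⌊0.46962/0.0833333⌋ = 5 → f; lat ⌊0.21572/0.0416667⌋ = 5 → f.
Extended square: lon ⌊0.05295/0.00833333⌋ = 6; lat ⌊0.00739/0.00416667⌋ = 1.

HN27ff61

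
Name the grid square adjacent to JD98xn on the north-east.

Longitude subsquare x = 23; +1 → 24, wraps to 0 = a, carry into square.
Longitude square 9; +1 → 10, wraps to 0, carry into field.
Longitude field J = 9; +1 → 10 = K.
Latitude subsquare n = 13; +1 → 14 = o.

KD08ao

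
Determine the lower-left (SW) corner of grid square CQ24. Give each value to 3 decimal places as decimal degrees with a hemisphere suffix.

Field C=2, Q=16: +2·20° lon, +16·10° lat → SW at lon -140°, lat 70°.
Square 2, 4: +2·2° lon, +4·1° lat → SW at lon -136°, lat 74°.
latitude 74.000° N, longitude 136.000° W.

74.000° N, 136.000° W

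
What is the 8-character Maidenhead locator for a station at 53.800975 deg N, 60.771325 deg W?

Shift to the Maidenhead origin (180°W, 90°S): lon 119.22868, lat 143.80097.
Field (20°×10°, letters A–R): 119.22868/20 → 5 → F, 143.80097/10 → 14 → O; chars FO.
Square (2°×1°, digits 0–9): 19.22868/2 → 9, 3.80097/1 → 3; chars 93.
Subsquare (5′×2.5′, letters a–x): 1.22868/0.0833333 → 14 → o, 0.80097/0.0416667 → 19 → t; chars ot.
Extended square (30″×15″, digits 0–9): 0.06201/0.00833333 → 7, 0.00931/0.00416667 → 2; chars 72.

FO93ot72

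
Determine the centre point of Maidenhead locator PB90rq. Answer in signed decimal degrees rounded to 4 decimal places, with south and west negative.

-79.3125, 139.4583

Field P=15, B=1: +15·20° lon, +1·10° lat → SW at lon 120°, lat -80°.
Square 9, 0: +9·2° lon, +0·1° lat → SW at lon 138°, lat -80°.
Subsquare r=17, q=16: +17·0.0833333° lon, +16·0.0416667° lat → SW at lon 139.417°, lat -79.3333°.
Cell spans 0.0833333° lon × 0.0416667° lat. Centre is SW corner plus half of each.
latitude -79.3125, longitude 139.4583.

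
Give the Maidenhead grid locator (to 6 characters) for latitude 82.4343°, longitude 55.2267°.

LR72ok

Add 180° to longitude and 90° to latitude: 235.2267, 172.4343.
Field (20°×10°, letters A–R): 235.2267/20 → 11 → L, 172.4343/10 → 17 → R; chars LR.
Square (2°×1°, digits 0–9): 15.2267/2 → 7, 2.4343/1 → 2; chars 72.
Subsquare (5′×2.5′, letters a–x): 1.2267/0.0833333 → 14 → o, 0.4343/0.0416667 → 10 → k; chars ok.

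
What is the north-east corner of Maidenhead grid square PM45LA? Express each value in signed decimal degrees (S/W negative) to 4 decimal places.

Field P=15, M=12: +15·20° lon, +12·10° lat → SW at lon 120°, lat 30°.
Square 4, 5: +4·2° lon, +5·1° lat → SW at lon 128°, lat 35°.
Subsquare l=11, a=0: +11·0.0833333° lon, +0·0.0416667° lat → SW at lon 128.917°, lat 35°.
Cell spans 0.0833333° lon × 0.0416667° lat. NE corner is SW corner plus one full cell.
latitude 35.0417, longitude 129.0000.

35.0417, 129.0000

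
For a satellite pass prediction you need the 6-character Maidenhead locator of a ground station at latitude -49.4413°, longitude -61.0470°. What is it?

Offset from 180°W / 90°S: lon 118.9530°, lat 40.5587°.
Field: lon ⌊118.9530/20⌋ = 5 → F; lat ⌊40.5587/10⌋ = 4 → E.
Square: lon ⌊18.9530/2⌋ = 9; lat ⌊0.5587/1⌋ = 0.
Subsquare: lon ⌊0.9530/0.0833333⌋ = 11 → l; lat ⌊0.5587/0.0416667⌋ = 13 → n.

FE90ln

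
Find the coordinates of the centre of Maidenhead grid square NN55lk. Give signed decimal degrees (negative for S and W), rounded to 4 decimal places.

Field N=13, N=13: +13·20° lon, +13·10° lat → SW at lon 80°, lat 40°.
Square 5, 5: +5·2° lon, +5·1° lat → SW at lon 90°, lat 45°.
Subsquare l=11, k=10: +11·0.0833333° lon, +10·0.0416667° lat → SW at lon 90.9167°, lat 45.4167°.
Cell spans 0.0833333° lon × 0.0416667° lat. Centre is SW corner plus half of each.
latitude 45.4375, longitude 90.9583.

45.4375, 90.9583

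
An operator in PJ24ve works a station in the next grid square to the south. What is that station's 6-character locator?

Latitude subsquare e = 4; −1 → 3 = d.
The longitude characters are unchanged.

PJ24vd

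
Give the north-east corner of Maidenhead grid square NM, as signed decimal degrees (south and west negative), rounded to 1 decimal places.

Field N=13, M=12: +13·20° lon, +12·10° lat → SW at lon 80°, lat 30°.
Cell spans 20° lon × 10° lat. NE corner is SW corner plus one full cell.
latitude 40.0, longitude 100.0.

40.0, 100.0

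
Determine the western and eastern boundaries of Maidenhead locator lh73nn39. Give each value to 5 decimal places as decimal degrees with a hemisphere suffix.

Field L=11, H=7: +11·20° lon, +7·10° lat → SW at lon 40°, lat -20°.
Square 7, 3: +7·2° lon, +3·1° lat → SW at lon 54°, lat -17°.
Subsquare n=13, n=13: +13·0.0833333° lon, +13·0.0416667° lat → SW at lon 55.0833°, lat -16.4583°.
Extended square 3, 9: +3·0.00833333° lon, +9·0.00416667° lat → SW at lon 55.1083°, lat -16.4208°.
Cell spans 0.00833333° lon × 0.00416667° lat.
west 55.10833° E, east 55.11667° E.

55.10833° E, 55.11667° E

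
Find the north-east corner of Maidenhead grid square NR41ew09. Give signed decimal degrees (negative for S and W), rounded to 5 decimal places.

81.95833, 88.34167

Field N=13, R=17: +13·20° lon, +17·10° lat → SW at lon 80°, lat 80°.
Square 4, 1: +4·2° lon, +1·1° lat → SW at lon 88°, lat 81°.
Subsquare e=4, w=22: +4·0.0833333° lon, +22·0.0416667° lat → SW at lon 88.3333°, lat 81.9167°.
Extended square 0, 9: +0·0.00833333° lon, +9·0.00416667° lat → SW at lon 88.3333°, lat 81.9542°.
Cell spans 0.00833333° lon × 0.00416667° lat. NE corner is SW corner plus one full cell.
latitude 81.95833, longitude 88.34167.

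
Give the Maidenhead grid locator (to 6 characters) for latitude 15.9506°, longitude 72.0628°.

Shift to the Maidenhead origin (180°W, 90°S): lon 252.0628, lat 105.9506.
Field: 252.0628/20 → 12 → M, 105.9506/10 → 10 → K; chars MK.
Square: 12.0628/2 → 6, 5.9506/1 → 5; chars 65.
Subsquare: 0.0628/0.0833333 → 0 → a, 0.9506/0.0416667 → 22 → w; chars aw.

MK65aw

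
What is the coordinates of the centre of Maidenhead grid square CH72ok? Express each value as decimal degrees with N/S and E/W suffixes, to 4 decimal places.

Field C=2, H=7: +2·20° lon, +7·10° lat → SW at lon -140°, lat -20°.
Square 7, 2: +7·2° lon, +2·1° lat → SW at lon -126°, lat -18°.
Subsquare o=14, k=10: +14·0.0833333° lon, +10·0.0416667° lat → SW at lon -124.833°, lat -17.5833°.
Cell spans 0.0833333° lon × 0.0416667° lat. Centre is SW corner plus half of each.
latitude 17.5625° S, longitude 124.7917° W.

17.5625° S, 124.7917° W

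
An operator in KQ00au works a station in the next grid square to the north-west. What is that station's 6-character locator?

Longitude subsquare a = 0; −1 → -1, wraps to 23 = x, carry into square.
Longitude square 0; −1 → -1, wraps to 9, carry into field.
Longitude field K = 10; −1 → 9 = J.
Latitude subsquare u = 20; +1 → 21 = v.

JQ90xv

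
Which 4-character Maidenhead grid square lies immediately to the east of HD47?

Longitude square 4; +1 → 5.
The latitude characters are unchanged.

HD57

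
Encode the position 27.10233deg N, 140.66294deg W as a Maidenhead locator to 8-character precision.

BL97qc04

Shift to the Maidenhead origin (180°W, 90°S): lon 39.33706, lat 117.10233.
Field: 39.33706/20 → 1 → B, 117.10233/10 → 11 → L; chars BL.
Square: 19.33706/2 → 9, 7.10233/1 → 7; chars 97.
Subsquare: 1.33706/0.0833333 → 16 → q, 0.10233/0.0416667 → 2 → c; chars qc.
Extended square: 0.00373/0.00833333 → 0, 0.01900/0.00416667 → 4; chars 04.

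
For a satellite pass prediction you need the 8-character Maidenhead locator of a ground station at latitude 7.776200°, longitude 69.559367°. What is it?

MJ47ss76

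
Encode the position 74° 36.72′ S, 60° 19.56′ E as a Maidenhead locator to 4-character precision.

MB05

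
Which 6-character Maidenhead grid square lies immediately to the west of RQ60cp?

RQ60bp

Longitude subsquare c = 2; −1 → 1 = b.
The latitude characters are unchanged.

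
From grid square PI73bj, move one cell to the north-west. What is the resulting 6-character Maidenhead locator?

PI73ak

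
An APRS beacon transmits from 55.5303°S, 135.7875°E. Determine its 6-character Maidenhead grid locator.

Shift to the Maidenhead origin (180°W, 90°S): lon 315.7875, lat 34.4697.
Field: lon ⌊315.7875/20⌋ = 15 → P; lat ⌊34.4697/10⌋ = 3 → D.
Square: lon ⌊15.7875/2⌋ = 7; lat ⌊4.4697/1⌋ = 4.
Subsquare: lon ⌊1.7875/0.0833333⌋ = 21 → v; lat ⌊0.4697/0.0416667⌋ = 11 → l.

PD74vl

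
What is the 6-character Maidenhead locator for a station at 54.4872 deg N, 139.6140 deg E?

PO94tl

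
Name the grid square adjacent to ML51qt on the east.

Longitude subsquare q = 16; +1 → 17 = r.
The latitude characters are unchanged.

ML51rt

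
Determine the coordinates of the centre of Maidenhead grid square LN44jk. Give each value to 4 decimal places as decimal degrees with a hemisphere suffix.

Field L=11, N=13: +11·20° lon, +13·10° lat → SW at lon 40°, lat 40°.
Square 4, 4: +4·2° lon, +4·1° lat → SW at lon 48°, lat 44°.
Subsquare j=9, k=10: +9·0.0833333° lon, +10·0.0416667° lat → SW at lon 48.75°, lat 44.4167°.
Cell spans 0.0833333° lon × 0.0416667° lat. Centre is SW corner plus half of each.
latitude 44.4375° N, longitude 48.7917° E.

44.4375° N, 48.7917° E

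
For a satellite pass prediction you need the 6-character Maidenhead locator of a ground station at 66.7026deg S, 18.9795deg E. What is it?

Add 180° to longitude and 90° to latitude: 198.9795, 23.2974.
Field: lon ⌊198.9795/20⌋ = 9 → J; lat ⌊23.2974/10⌋ = 2 → C.
Square: lon ⌊18.9795/2⌋ = 9; lat ⌊3.2974/1⌋ = 3.
Subsquare: lon ⌊0.9795/0.0833333⌋ = 11 → l; lat ⌊0.2974/0.0416667⌋ = 7 → h.

JC93lh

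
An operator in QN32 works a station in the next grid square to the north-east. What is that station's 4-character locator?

Longitude square 3; +1 → 4.
Latitude square 2; +1 → 3.

QN43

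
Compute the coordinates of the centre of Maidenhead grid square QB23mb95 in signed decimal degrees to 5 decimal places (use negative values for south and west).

-76.93542, 145.07917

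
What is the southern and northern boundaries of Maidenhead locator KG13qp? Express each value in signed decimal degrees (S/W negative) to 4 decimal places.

Field K=10, G=6: +10·20° lon, +6·10° lat → SW at lon 20°, lat -30°.
Square 1, 3: +1·2° lon, +3·1° lat → SW at lon 22°, lat -27°.
Subsquare q=16, p=15: +16·0.0833333° lon, +15·0.0416667° lat → SW at lon 23.3333°, lat -26.375°.
Cell spans 0.0833333° lon × 0.0416667° lat.
south -26.3750, north -26.3333.

-26.3750, -26.3333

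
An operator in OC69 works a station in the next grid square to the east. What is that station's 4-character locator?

OC79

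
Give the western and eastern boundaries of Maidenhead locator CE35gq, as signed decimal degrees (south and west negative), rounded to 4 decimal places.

Field C=2, E=4: +2·20° lon, +4·10° lat → SW at lon -140°, lat -50°.
Square 3, 5: +3·2° lon, +5·1° lat → SW at lon -134°, lat -45°.
Subsquare g=6, q=16: +6·0.0833333° lon, +16·0.0416667° lat → SW at lon -133.5°, lat -44.3333°.
Cell spans 0.0833333° lon × 0.0416667° lat.
west -133.5000, east -133.4167.

-133.5000, -133.4167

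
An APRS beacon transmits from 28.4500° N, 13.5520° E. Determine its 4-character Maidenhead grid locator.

JL68

Add 180° to longitude and 90° to latitude: 193.55, 118.45.
Field (20°×10°, letters A–R): lon ⌊193.55/20⌋ = 9 → J; lat ⌊118.45/10⌋ = 11 → L.
Square (2°×1°, digits 0–9): lon ⌊13.55/2⌋ = 6; lat ⌊8.45/1⌋ = 8.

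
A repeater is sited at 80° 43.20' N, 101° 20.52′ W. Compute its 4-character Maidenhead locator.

Shift to the Maidenhead origin (180°W, 90°S): lon 78.66, lat 170.72.
Field (20°×10°, letters A–R): lon ⌊78.66/20⌋ = 3 → D; lat ⌊170.72/10⌋ = 17 → R.
Square (2°×1°, digits 0–9): lon ⌊18.66/2⌋ = 9; lat ⌊0.72/1⌋ = 0.

DR90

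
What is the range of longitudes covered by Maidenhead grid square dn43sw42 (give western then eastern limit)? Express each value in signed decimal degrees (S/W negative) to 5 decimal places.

-110.46667, -110.45833

Field D=3, N=13: +3·20° lon, +13·10° lat → SW at lon -120°, lat 40°.
Square 4, 3: +4·2° lon, +3·1° lat → SW at lon -112°, lat 43°.
Subsquare s=18, w=22: +18·0.0833333° lon, +22·0.0416667° lat → SW at lon -110.5°, lat 43.9167°.
Extended square 4, 2: +4·0.00833333° lon, +2·0.00416667° lat → SW at lon -110.467°, lat 43.925°.
Cell spans 0.00833333° lon × 0.00416667° lat.
west -110.46667, east -110.45833.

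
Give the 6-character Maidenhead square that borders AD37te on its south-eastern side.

AD37ud

Longitude subsquare t = 19; +1 → 20 = u.
Latitude subsquare e = 4; −1 → 3 = d.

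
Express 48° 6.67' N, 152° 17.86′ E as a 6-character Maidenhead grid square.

Offset from 180°W / 90°S: lon 332.2977°, lat 138.1112°.
Field: 332.2977/20 → 16 → Q, 138.1112/10 → 13 → N; chars QN.
Square: 12.2977/2 → 6, 8.1112/1 → 8; chars 68.
Subsquare: 0.2977/0.0833333 → 3 → d, 0.1112/0.0416667 → 2 → c; chars dc.

QN68dc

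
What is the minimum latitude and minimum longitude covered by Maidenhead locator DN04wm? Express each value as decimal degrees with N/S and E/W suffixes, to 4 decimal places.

44.5000° N, 118.1667° W

Field D=3, N=13: +3·20° lon, +13·10° lat → SW at lon -120°, lat 40°.
Square 0, 4: +0·2° lon, +4·1° lat → SW at lon -120°, lat 44°.
Subsquare w=22, m=12: +22·0.0833333° lon, +12·0.0416667° lat → SW at lon -118.167°, lat 44.5°.
latitude 44.5000° N, longitude 118.1667° W.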